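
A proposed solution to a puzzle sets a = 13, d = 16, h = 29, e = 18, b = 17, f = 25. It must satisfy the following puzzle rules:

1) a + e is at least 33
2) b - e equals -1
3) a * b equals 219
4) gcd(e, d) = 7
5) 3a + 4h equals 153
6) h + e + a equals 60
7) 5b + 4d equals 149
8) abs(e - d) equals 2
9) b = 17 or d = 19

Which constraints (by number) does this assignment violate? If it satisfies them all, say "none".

1) a + e = 13 + 18 = 31; 31 < 33, bound 33 not met — violated.
2) b - e = 17 - 18 = -1 — OK.
3) a * b = 13 * 17 = 221, not 219 — violated.
4) gcd(18, 16) = 2, not 7 — violated.
5) 3a + 4h = 3(13) + 4(29) = 155, not 153 — violated.
6) h + e + a = 29 + 18 + 13 = 60 — OK.
7) 5b + 4d = 5(17) + 4(16) = 149 — OK.
8) abs(18 - 16) = 2 — OK.
9) b = 17 = 17 (first disjunct) — OK.

Constraints 1, 3, 4, and 5 do not hold.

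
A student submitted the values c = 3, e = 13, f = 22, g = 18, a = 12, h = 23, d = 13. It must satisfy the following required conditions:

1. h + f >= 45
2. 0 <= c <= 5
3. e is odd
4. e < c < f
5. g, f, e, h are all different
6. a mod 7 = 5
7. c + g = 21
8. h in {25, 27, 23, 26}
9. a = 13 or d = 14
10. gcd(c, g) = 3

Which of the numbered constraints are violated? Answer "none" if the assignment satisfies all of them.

1. h + f = 23 + 22 = 45; 45 ≥ 45 — holds.
2. c = 3 lies in [0, 5] — holds.
3. e = 13 is odd — holds.
4. values 13, 3, 22; e = 13 is not < c = 3 — fails.
5. values 18, 22, 13, 23 are pairwise distinct — holds.
6. 12 mod 7 = 5 — holds.
7. c + g = 3 + 18 = 21 — holds.
8. h = 23 is in {25, 27, 23, 26} — holds.
9. a = 12 ≠ 13 and d = 13 ≠ 14; both disjuncts false — fails.
10. gcd(3, 18) = 3 — holds.

Constraints 4, 9 do not hold.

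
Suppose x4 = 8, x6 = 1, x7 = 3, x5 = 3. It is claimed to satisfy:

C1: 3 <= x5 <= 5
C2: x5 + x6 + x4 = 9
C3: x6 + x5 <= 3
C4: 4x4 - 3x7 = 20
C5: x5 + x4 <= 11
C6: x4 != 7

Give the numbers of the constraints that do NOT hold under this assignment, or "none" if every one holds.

The assignment fails constraints 2, 3, and 4.

C1: x5 = 3 lies in [3, 5] — OK.
C2: x5 + x6 + x4 = 3 + 1 + 8 = 12, not 9 — violated.
C3: x6 + x5 = 1 + 3 = 4; 4 > 3, bound 3 not met — violated.
C4: 4x4 - 3x7 = 4(8) - 3(3) = 23, not 20 — violated.
C5: x5 + x4 = 3 + 8 = 11; 11 ≤ 11 — OK.
C6: x4 = 8, and 8 ≠ 7 — OK.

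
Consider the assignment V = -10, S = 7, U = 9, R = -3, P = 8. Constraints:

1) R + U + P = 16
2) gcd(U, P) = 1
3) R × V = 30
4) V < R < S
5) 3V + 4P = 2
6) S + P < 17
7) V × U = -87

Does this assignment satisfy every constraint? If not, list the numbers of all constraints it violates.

Constraints 1 and 7 do not hold.

1) R + U + P = -3 + 9 + 8 = 14, not 16  no
2) gcd(9, 8) = 1  yes
3) R × V = -3 × (-10) = 30  yes
4) values -10 < -3 < 7  yes
5) 3V + 4P = 3(-10) + 4(8) = 2  yes
6) S + P = 7 + 8 = 15; 15 < 17  yes
7) V × U = -10 × 9 = -90, not -87  no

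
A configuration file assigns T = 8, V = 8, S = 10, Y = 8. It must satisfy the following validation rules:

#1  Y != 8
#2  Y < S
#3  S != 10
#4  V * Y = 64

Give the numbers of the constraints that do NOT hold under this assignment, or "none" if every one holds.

#1 Y = 8, but 8 is required to differ  ✗
#2 Y = 8, S = 10; 8 < 10  ✓
#3 S = 10, but 10 is required to differ  ✗
#4 V * Y = 8 * 8 = 64  ✓

Violated: 1 and 3.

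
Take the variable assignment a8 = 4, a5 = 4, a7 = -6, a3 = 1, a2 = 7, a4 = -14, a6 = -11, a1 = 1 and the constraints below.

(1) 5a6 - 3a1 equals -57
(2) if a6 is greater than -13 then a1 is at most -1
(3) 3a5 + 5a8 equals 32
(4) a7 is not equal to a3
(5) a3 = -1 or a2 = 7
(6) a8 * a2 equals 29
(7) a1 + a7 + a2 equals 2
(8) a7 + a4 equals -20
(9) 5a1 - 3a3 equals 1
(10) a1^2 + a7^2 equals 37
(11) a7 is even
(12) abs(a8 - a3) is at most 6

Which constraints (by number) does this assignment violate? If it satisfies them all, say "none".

(1) 5a6 - 3a1 = 5(-11) - 3(1) = -58, not -57 — does not hold.
(2) a6 = -11 > -13, so we need a1 ≤ -1; but a1 = 1 > -1 — does not hold.
(3) 3a5 + 5a8 = 3(4) + 5(4) = 32 — holds.
(4) a7 = -6, a3 = 1; distinct — holds.
(5) a3 = 1 ≠ -1, but a2 = 7 = 7 (second disjunct) — holds.
(6) a8 * a2 = 4 * 7 = 28, not 29 — does not hold.
(7) a1 + a7 + a2 = 1 + (-6) + 7 = 2 — holds.
(8) a7 + a4 = -6 + (-14) = -20 — holds.
(9) 5a1 - 3a3 = 5(1) - 3(1) = 2, not 1 — does not hold.
(10) a1^2 + a7^2 = 1^2 + (-6)^2 = 1 + 36 = 37 — holds.
(11) a7 = -6 is even — holds.
(12) abs(4 - 1) = 3; 3 ≤ 6 — holds.

Constraints 1, 2, 6, and 9 are violated.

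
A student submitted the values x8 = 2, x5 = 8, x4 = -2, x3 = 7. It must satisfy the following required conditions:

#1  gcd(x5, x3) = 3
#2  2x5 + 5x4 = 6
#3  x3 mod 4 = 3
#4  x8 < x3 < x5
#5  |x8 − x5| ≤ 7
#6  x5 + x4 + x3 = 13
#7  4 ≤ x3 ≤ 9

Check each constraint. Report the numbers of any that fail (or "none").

#1 gcd(8, 7) = 1, not 3 — violated.
#2 2x5 + 5x4 = 2(8) + 5(-2) = 6 — satisfied.
#3 7 mod 4 = 3 — satisfied.
#4 values 2 < 7 < 8 — satisfied.
#5 |2 − 8| = 6; 6 ≤ 7 — satisfied.
#6 x5 + x4 + x3 = 8 + (-2) + 7 = 13 — satisfied.
#7 x3 = 7 lies in [4, 9] — satisfied.

Violated: 1.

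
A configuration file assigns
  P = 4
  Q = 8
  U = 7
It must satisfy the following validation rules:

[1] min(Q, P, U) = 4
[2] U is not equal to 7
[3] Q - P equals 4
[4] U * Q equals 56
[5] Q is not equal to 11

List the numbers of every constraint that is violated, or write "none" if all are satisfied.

[1] min(8, 4, 7) = 4 — holds.
[2] U = 7, but 7 is required to differ — does not hold.
[3] Q - P = 8 - 4 = 4 — holds.
[4] U * Q = 7 * 8 = 56 — holds.
[5] Q = 8, and 8 ≠ 11 — holds.

Constraint 2 does not hold.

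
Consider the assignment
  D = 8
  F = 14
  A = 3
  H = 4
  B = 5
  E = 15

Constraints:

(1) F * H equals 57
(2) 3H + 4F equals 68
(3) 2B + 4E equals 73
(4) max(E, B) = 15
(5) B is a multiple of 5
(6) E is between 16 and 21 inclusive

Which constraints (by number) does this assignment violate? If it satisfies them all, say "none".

Constraints 1, 3, and 6 do not hold.

(1) F * H = 14 * 4 = 56, not 57 — fails.
(2) 3H + 4F = 3(4) + 4(14) = 68 — holds.
(3) 2B + 4E = 2(5) + 4(15) = 70, not 73 — fails.
(4) max(15, 5) = 15 — holds.
(5) 5 / 5 = 1, so 5 divides 5 — holds.
(6) E = 15 is outside [16, 21] — fails.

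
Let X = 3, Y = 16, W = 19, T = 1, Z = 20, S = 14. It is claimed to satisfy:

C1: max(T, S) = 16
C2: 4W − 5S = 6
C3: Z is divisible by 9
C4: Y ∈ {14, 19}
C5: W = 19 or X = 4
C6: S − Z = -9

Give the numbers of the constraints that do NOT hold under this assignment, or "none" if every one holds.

No — constraints 1, 3, 4, 6 are not satisfied.

C1: max(1, 14) = 14, not 16  ✘
C2: 4W − 5S = 4(19) − 5(14) = 6  ✔
C3: 20 = 9×2 + 2, so 9 does not divide 20  ✘
C4: Y = 16 is not in {14, 19}  ✘
C5: W = 19 = 19 (first disjunct)  ✔
C6: S − Z = 14 − 20 = -6, not -9  ✘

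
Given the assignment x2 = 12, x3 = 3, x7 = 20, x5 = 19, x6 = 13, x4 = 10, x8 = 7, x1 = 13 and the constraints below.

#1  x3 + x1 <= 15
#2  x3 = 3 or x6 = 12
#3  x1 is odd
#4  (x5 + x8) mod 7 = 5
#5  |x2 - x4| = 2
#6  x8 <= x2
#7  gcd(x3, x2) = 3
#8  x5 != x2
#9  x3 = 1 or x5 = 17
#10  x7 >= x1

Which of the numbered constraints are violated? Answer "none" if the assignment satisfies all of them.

Constraints 1 and 9 are violated.

#1 x3 + x1 = 3 + 13 = 16; 16 > 15, bound 15 not met  ✘
#2 x3 = 3 = 3 (first disjunct)  ✔
#3 x1 = 13 is odd  ✔
#4 x5 + x8 = 26; 26 mod 7 = 5  ✔
#5 |12 - 10| = 2  ✔
#6 x8 = 7, x2 = 12; 7 ≤ 12  ✔
#7 gcd(3, 12) = 3  ✔
#8 x5 = 19, x2 = 12; distinct  ✔
#9 x3 = 3 ≠ 1 and x5 = 19 ≠ 17; both disjuncts false  ✘
#10 x7 = 20, x1 = 13; 20 ≥ 13  ✔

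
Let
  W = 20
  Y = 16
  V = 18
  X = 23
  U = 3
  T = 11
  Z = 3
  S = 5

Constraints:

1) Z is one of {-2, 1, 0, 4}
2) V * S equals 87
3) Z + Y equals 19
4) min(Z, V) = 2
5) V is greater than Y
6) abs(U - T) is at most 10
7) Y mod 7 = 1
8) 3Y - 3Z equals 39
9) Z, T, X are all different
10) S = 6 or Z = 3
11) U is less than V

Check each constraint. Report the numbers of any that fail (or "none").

1) Z = 3 is not in {-2, 1, 0, 4} — does not hold.
2) V * S = 18 * 5 = 90, not 87 — does not hold.
3) Z + Y = 3 + 16 = 19 — holds.
4) min(3, 18) = 3, not 2 — does not hold.
5) V = 18, Y = 16; 18 > 16 — holds.
6) abs(3 - 11) = 8; 8 ≤ 10 — holds.
7) 16 mod 7 = 2, not 1 — does not hold.
8) 3Y - 3Z = 3(16) - 3(3) = 39 — holds.
9) values 3, 11, 23 are pairwise distinct — holds.
10) S = 5 ≠ 6, but Z = 3 = 3 (second disjunct) — holds.
11) U = 3, V = 18; 3 < 18 — holds.

No — constraints 1, 2, 4, 7 are not satisfied.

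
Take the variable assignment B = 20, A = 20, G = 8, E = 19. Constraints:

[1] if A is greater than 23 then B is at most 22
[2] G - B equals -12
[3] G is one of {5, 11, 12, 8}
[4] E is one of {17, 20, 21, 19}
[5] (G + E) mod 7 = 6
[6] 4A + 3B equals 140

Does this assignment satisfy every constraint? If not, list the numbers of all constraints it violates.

No violations.

[1] A = 20, not > 23; antecedent false, conditional vacuously true — OK.
[2] G - B = 8 - 20 = -12 — OK.
[3] G = 8 is in {5, 11, 12, 8} — OK.
[4] E = 19 is in {17, 20, 21, 19} — OK.
[5] G + E = 27; 27 mod 7 = 6 — OK.
[6] 4A + 3B = 4(20) + 3(20) = 140 — OK.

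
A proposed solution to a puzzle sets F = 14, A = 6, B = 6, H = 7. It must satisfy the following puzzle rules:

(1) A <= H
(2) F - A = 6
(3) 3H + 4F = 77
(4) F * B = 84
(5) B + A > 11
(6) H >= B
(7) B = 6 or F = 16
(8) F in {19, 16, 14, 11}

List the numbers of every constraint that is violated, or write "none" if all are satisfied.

Constraint 2 does not hold.

(1) A = 6, H = 7; 6 ≤ 7  OK
(2) F - A = 14 - 6 = 8, not 6  FAIL
(3) 3H + 4F = 3(7) + 4(14) = 77  OK
(4) F * B = 14 * 6 = 84  OK
(5) B + A = 6 + 6 = 12; 12 > 11  OK
(6) H = 7, B = 6; 7 ≥ 6  OK
(7) B = 6 = 6 (first disjunct)  OK
(8) F = 14 is in {19, 16, 14, 11}  OK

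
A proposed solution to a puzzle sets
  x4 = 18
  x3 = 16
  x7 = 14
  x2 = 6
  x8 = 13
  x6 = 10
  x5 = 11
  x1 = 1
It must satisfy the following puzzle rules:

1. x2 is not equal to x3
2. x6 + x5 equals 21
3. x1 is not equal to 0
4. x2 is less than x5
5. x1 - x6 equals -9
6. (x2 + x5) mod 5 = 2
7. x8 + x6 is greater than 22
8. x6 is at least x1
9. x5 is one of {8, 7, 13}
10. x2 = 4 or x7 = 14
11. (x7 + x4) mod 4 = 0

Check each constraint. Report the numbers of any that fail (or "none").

Constraint 9 does not hold.

1. x2 = 6, x3 = 16; distinct — OK.
2. x6 + x5 = 10 + 11 = 21 — OK.
3. x1 = 1, and 1 ≠ 0 — OK.
4. x2 = 6, x5 = 11; 6 < 11 — OK.
5. x1 - x6 = 1 - 10 = -9 — OK.
6. x2 + x5 = 17; 17 mod 5 = 2 — OK.
7. x8 + x6 = 13 + 10 = 23; 23 > 22 — OK.
8. x6 = 10, x1 = 1; 10 ≥ 1 — OK.
9. x5 = 11 is not in {8, 7, 13} — violated.
10. x2 = 6 ≠ 4, but x7 = 14 = 14 (second disjunct) — OK.
11. x7 + x4 = 32; 32 mod 4 = 0 — OK.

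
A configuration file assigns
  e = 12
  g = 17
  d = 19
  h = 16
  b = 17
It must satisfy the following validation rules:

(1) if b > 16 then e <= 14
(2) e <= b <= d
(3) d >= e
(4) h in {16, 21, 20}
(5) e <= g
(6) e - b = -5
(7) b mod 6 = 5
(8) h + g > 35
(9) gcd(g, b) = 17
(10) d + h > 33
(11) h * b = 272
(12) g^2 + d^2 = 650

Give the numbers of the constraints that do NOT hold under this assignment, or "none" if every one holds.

Constraint 8 is violated.

(1) b = 17 > 16, so we need e ≤ 14; e = 12 ≤ 14  ✓
(2) values 12 <= 17 <= 19  ✓
(3) d = 19, e = 12; 19 ≥ 12  ✓
(4) h = 16 is in {16, 21, 20}  ✓
(5) e = 12, g = 17; 12 ≤ 17  ✓
(6) e - b = 12 - 17 = -5  ✓
(7) 17 mod 6 = 5  ✓
(8) h + g = 16 + 17 = 33; 33 ≤ 35, bound 35 not met  ✗
(9) gcd(17, 17) = 17  ✓
(10) d + h = 19 + 16 = 35; 35 > 33  ✓
(11) h * b = 16 * 17 = 272  ✓
(12) g^2 + d^2 = 17^2 + 19^2 = 289 + 361 = 650  ✓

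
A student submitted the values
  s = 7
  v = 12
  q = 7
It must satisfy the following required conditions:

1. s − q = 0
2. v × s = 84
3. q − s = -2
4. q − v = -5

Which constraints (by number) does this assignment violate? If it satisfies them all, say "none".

Violated: 3.

1. s − q = 7 − 7 = 0  true
2. v × s = 12 × 7 = 84  true
3. q − s = 7 − 7 = 0, not -2  false
4. q − v = 7 − 12 = -5  true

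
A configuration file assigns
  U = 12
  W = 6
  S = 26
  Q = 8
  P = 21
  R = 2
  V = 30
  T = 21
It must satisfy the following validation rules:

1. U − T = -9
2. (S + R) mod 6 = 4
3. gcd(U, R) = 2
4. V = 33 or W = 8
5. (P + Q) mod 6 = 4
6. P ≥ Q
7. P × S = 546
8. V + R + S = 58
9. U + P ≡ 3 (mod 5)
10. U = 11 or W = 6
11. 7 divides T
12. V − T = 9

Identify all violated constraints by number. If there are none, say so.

1. U − T = 12 − 21 = -9 — OK.
2. S + R = 28; 28 mod 6 = 4 — OK.
3. gcd(12, 2) = 2 — OK.
4. V = 30 ≠ 33 and W = 6 ≠ 8; both disjuncts false — violated.
5. P + Q = 29; 29 mod 6 = 5, not 4 — violated.
6. P = 21, Q = 8; 21 ≥ 8 — OK.
7. P × S = 21 × 26 = 546 — OK.
8. V + R + S = 30 + 2 + 26 = 58 — OK.
9. U + P = 33; 33 mod 5 = 3 — OK.
10. U = 12 ≠ 11, but W = 6 = 6 (second disjunct) — OK.
11. 21 / 7 = 3, so 7 divides 21 — OK.
12. V − T = 30 − 21 = 9 — OK.

No — constraints 4 and 5 are not satisfied.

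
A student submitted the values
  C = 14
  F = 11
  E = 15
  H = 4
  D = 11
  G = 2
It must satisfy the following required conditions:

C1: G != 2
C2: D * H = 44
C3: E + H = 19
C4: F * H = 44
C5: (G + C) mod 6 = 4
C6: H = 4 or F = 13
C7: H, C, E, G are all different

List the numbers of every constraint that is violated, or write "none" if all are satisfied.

C1: G = 2, but 2 is required to differ  no
C2: D * H = 11 * 4 = 44  yes
C3: E + H = 15 + 4 = 19  yes
C4: F * H = 11 * 4 = 44  yes
C5: G + C = 16; 16 mod 6 = 4  yes
C6: H = 4 = 4 (first disjunct)  yes
C7: values 4, 14, 15, 2 are pairwise distinct  yes

Constraint 1 is violated.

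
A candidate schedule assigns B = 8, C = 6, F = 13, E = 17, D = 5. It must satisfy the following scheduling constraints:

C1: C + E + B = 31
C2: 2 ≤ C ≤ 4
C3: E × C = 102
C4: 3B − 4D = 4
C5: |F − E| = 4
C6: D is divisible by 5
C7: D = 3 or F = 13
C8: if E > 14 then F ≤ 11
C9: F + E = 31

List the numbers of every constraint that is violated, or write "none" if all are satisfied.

C1: C + E + B = 6 + 17 + 8 = 31 — holds.
C2: C = 6 is outside [2, 4] — does not hold.
C3: E × C = 17 × 6 = 102 — holds.
C4: 3B − 4D = 3(8) − 4(5) = 4 — holds.
C5: |13 − 17| = 4 — holds.
C6: 5 / 5 = 1, so 5 divides 5 — holds.
C7: D = 5 ≠ 3, but F = 13 = 13 (second disjunct) — holds.
C8: E = 17 > 14, so we need F ≤ 11; but F = 13 > 11 — does not hold.
C9: F + E = 13 + 17 = 30, not 31 — does not hold.

Constraints 2, 8, 9 do not hold.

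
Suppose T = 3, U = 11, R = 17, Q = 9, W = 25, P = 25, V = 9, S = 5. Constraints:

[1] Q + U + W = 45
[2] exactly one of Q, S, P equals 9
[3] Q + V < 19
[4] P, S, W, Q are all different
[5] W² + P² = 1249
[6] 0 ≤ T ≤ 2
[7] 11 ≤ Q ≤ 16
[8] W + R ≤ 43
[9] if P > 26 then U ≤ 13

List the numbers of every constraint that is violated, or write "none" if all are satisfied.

[1] Q + U + W = 9 + 11 + 25 = 45 — satisfied.
[2] Q=9, S=5, P=25; 1 of them equals 9 — satisfied.
[3] Q + V = 9 + 9 = 18; 18 < 19 — satisfied.
[4] P = W = 25, not all different — violated.
[5] W² + P² = 25² + 25² = 625 + 625 = 1250, not 1249 — violated.
[6] T = 3 is outside [0, 2] — violated.
[7] Q = 9 is outside [11, 16] — violated.
[8] W + R = 25 + 17 = 42; 42 ≤ 43 — satisfied.
[9] P = 25, not > 26; antecedent false, conditional vacuously true — satisfied.

Violated: 4, 5, 6, and 7.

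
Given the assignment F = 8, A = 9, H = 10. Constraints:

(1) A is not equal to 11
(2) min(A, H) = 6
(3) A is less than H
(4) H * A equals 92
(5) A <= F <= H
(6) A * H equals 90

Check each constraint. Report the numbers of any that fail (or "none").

Constraints 2, 4, 5 are violated.

(1) A = 9, and 9 ≠ 11  holds
(2) min(9, 10) = 9, not 6  fails
(3) A = 9, H = 10; 9 < 10  holds
(4) H * A = 10 * 9 = 90, not 92  fails
(5) values 9, 8, 10; A = 9 is not <= F = 8  fails
(6) A * H = 9 * 10 = 90  holds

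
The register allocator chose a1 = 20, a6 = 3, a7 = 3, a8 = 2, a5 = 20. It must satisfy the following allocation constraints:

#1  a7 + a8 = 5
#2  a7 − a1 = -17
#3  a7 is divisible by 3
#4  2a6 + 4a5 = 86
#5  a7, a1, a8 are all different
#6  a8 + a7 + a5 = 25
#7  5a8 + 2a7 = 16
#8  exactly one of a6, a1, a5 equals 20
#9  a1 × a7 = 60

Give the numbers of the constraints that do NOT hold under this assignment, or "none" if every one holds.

#1 a7 + a8 = 3 + 2 = 5  ✓
#2 a7 − a1 = 3 − 20 = -17  ✓
#3 3 / 3 = 1, so 3 divides 3  ✓
#4 2a6 + 4a5 = 2(3) + 4(20) = 86  ✓
#5 values 3, 20, 2 are pairwise distinct  ✓
#6 a8 + a7 + a5 = 2 + 3 + 20 = 25  ✓
#7 5a8 + 2a7 = 5(2) + 2(3) = 16  ✓
#8 a6=3, a1=20, a5=20; 2 of them equal 20, not exactly one  ✗
#9 a1 × a7 = 20 × 3 = 60  ✓

Violated: 8.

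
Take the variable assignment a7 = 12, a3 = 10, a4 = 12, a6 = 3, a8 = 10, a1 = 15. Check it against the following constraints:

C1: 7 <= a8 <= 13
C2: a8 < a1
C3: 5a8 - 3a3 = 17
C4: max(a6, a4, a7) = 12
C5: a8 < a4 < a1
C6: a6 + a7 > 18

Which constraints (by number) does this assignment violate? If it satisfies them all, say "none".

No — constraints 3 and 6 are not satisfied.

C1: a8 = 10 lies in [7, 13] — holds.
C2: a8 = 10, a1 = 15; 10 < 15 — holds.
C3: 5a8 - 3a3 = 5(10) - 3(10) = 20, not 17 — fails.
C4: max(3, 12, 12) = 12 — holds.
C5: values 10 < 12 < 15 — holds.
C6: a6 + a7 = 3 + 12 = 15; 15 ≤ 18, bound 18 not met — fails.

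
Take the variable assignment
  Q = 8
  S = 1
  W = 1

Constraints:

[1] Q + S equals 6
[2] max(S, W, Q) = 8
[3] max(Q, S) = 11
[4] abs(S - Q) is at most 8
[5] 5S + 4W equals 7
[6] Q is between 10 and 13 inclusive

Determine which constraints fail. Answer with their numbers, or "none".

Violated: 1, 3, 5, and 6.

[1] Q + S = 8 + 1 = 9, not 6  fails
[2] max(1, 1, 8) = 8  holds
[3] max(8, 1) = 8, not 11  fails
[4] abs(1 - 8) = 7; 7 ≤ 8  holds
[5] 5S + 4W = 5(1) + 4(1) = 9, not 7  fails
[6] Q = 8 is outside [10, 13]  fails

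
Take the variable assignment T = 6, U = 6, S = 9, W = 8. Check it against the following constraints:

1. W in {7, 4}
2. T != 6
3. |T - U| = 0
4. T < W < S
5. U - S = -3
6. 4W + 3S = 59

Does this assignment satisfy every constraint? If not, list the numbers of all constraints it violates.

Violated: 1, 2.

1. W = 8 is not in {7, 4} — fails.
2. T = 6, but 6 is required to differ — fails.
3. |6 - 6| = 0 — holds.
4. values 6 < 8 < 9 — holds.
5. U - S = 6 - 9 = -3 — holds.
6. 4W + 3S = 4(8) + 3(9) = 59 — holds.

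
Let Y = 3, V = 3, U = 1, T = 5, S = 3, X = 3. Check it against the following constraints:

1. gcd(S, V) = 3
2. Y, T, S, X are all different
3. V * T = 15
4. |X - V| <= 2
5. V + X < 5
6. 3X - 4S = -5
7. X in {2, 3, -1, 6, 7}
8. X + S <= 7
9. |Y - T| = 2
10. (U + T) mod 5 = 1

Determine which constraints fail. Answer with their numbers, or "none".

The assignment fails constraints 2, 5, and 6.

1. gcd(3, 3) = 3 — holds.
2. Y = S = 3, not all different — fails.
3. V * T = 3 * 5 = 15 — holds.
4. |3 - 3| = 0; 0 ≤ 2 — holds.
5. V + X = 3 + 3 = 6; 6 ≥ 5, bound 5 not met — fails.
6. 3X - 4S = 3(3) - 4(3) = -3, not -5 — fails.
7. X = 3 is in {2, 3, -1, 6, 7} — holds.
8. X + S = 3 + 3 = 6; 6 ≤ 7 — holds.
9. |3 - 5| = 2 — holds.
10. U + T = 6; 6 mod 5 = 1 — holds.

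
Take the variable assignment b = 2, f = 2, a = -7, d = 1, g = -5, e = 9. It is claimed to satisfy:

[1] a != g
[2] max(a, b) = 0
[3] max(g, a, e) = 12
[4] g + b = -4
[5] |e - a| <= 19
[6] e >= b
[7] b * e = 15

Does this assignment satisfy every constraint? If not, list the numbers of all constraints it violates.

The assignment fails constraints 2, 3, 4, 7.

[1] a = -7, g = -5; distinct  ✔
[2] max(-7, 2) = 2, not 0  ✘
[3] max(-5, -7, 9) = 9, not 12  ✘
[4] g + b = -5 + 2 = -3, not -4  ✘
[5] |9 - (-7)| = 16; 16 ≤ 19  ✔
[6] e = 9, b = 2; 9 ≥ 2  ✔
[7] b * e = 2 * 9 = 18, not 15  ✘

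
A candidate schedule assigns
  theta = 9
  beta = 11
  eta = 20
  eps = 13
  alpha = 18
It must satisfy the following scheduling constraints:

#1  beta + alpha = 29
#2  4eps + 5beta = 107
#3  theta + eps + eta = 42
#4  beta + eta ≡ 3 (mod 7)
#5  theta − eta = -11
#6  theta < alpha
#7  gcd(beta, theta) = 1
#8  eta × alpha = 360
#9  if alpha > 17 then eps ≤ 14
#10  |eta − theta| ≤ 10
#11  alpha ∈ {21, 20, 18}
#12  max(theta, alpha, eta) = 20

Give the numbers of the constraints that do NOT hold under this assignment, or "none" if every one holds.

#1 beta + alpha = 11 + 18 = 29 — satisfied.
#2 4eps + 5beta = 4(13) + 5(11) = 107 — satisfied.
#3 theta + eps + eta = 9 + 13 + 20 = 42 — satisfied.
#4 beta + eta = 31; 31 mod 7 = 3 — satisfied.
#5 theta − eta = 9 − 20 = -11 — satisfied.
#6 theta = 9, alpha = 18; 9 < 18 — satisfied.
#7 gcd(11, 9) = 1 — satisfied.
#8 eta × alpha = 20 × 18 = 360 — satisfied.
#9 alpha = 18 > 17, so we need eps ≤ 14; eps = 13 ≤ 14 — satisfied.
#10 |20 − 9| = 11; 11 > 10, exceeds bound 10 — violated.
#11 alpha = 18 is in {21, 20, 18} — satisfied.
#12 max(9, 18, 20) = 20 — satisfied.

No — constraint 10 is not satisfied.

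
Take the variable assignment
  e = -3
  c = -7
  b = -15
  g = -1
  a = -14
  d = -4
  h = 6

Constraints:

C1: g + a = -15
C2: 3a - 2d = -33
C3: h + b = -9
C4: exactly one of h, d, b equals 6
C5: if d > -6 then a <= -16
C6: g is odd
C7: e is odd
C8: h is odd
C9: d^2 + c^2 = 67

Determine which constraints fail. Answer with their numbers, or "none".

C1: g + a = -1 + (-14) = -15 — holds.
C2: 3a - 2d = 3(-14) - 2(-4) = -34, not -33 — does not hold.
C3: h + b = 6 + (-15) = -9 — holds.
C4: h=6, d=-4, b=-15; 1 of them equals 6 — holds.
C5: d = -4 > -6, so we need a ≤ -16; but a = -14 > -16 — does not hold.
C6: g = -1 is odd — holds.
C7: e = -3 is odd — holds.
C8: h = 6 is even — does not hold.
C9: d^2 + c^2 = (-4)^2 + (-7)^2 = 16 + 49 = 65, not 67 — does not hold.

Violated: 2, 5, 8, and 9.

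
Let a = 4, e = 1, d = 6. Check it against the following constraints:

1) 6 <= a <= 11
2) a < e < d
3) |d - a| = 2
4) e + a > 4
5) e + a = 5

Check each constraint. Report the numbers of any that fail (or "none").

Violated: 1 and 2.

1) a = 4 is outside [6, 11] — fails.
2) values 4, 1, 6; a = 4 is not < e = 1 — fails.
3) |6 - 4| = 2 — holds.
4) e + a = 1 + 4 = 5; 5 > 4 — holds.
5) e + a = 1 + 4 = 5 — holds.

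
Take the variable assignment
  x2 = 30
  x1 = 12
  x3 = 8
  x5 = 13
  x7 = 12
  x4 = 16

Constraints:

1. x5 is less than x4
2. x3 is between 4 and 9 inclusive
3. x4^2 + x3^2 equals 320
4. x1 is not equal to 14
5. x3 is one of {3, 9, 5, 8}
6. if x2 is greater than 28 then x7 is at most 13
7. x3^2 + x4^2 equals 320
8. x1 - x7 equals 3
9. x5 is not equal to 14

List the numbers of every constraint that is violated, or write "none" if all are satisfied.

1. x5 = 13, x4 = 16; 13 < 16  ✔
2. x3 = 8 lies in [4, 9]  ✔
3. x4^2 + x3^2 = 16^2 + 8^2 = 256 + 64 = 320  ✔
4. x1 = 12, and 12 ≠ 14  ✔
5. x3 = 8 is in {3, 9, 5, 8}  ✔
6. x2 = 30 > 28, so we need x7 ≤ 13; x7 = 12 ≤ 13  ✔
7. x3^2 + x4^2 = 8^2 + 16^2 = 64 + 256 = 320  ✔
8. x1 - x7 = 12 - 12 = 0, not 3  ✘
9. x5 = 13, and 13 ≠ 14  ✔

No — constraint 8 is not satisfied.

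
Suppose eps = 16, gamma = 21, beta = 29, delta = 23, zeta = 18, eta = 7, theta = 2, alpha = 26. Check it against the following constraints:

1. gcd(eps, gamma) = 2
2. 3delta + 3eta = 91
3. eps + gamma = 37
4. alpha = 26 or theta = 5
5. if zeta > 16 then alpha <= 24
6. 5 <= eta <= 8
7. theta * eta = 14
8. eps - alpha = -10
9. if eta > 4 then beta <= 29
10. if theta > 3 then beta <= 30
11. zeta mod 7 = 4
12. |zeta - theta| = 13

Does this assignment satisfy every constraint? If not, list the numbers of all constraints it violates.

1. gcd(16, 21) = 1, not 2 — does not hold.
2. 3delta + 3eta = 3(23) + 3(7) = 90, not 91 — does not hold.
3. eps + gamma = 16 + 21 = 37 — holds.
4. alpha = 26 = 26 (first disjunct) — holds.
5. zeta = 18 > 16, so we need alpha ≤ 24; but alpha = 26 > 24 — does not hold.
6. eta = 7 lies in [5, 8] — holds.
7. theta * eta = 2 * 7 = 14 — holds.
8. eps - alpha = 16 - 26 = -10 — holds.
9. eta = 7 > 4, so we need beta ≤ 29; beta = 29 ≤ 29 — holds.
10. theta = 2, not > 3; antecedent false, conditional vacuously true — holds.
11. 18 mod 7 = 4 — holds.
12. |18 - 2| = 16, not 13 — does not hold.

Violated: 1, 2, 5, 12.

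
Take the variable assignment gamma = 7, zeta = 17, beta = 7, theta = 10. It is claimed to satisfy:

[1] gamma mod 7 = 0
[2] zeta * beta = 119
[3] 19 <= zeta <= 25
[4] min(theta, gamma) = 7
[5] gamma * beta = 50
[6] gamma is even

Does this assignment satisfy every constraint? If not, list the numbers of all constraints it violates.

Constraints 3, 5, 6 are violated.

[1] 7 mod 7 = 0 — holds.
[2] zeta * beta = 17 * 7 = 119 — holds.
[3] zeta = 17 is outside [19, 25] — does not hold.
[4] min(10, 7) = 7 — holds.
[5] gamma * beta = 7 * 7 = 49, not 50 — does not hold.
[6] gamma = 7 is odd — does not hold.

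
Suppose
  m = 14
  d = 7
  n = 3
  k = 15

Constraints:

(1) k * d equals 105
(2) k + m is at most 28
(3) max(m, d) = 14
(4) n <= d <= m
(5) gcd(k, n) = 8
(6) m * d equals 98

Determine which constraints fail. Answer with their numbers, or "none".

(1) k * d = 15 * 7 = 105  ✓
(2) k + m = 15 + 14 = 29; 29 > 28, bound 28 not met  ✗
(3) max(14, 7) = 14  ✓
(4) values 3 <= 7 <= 14  ✓
(5) gcd(15, 3) = 3, not 8  ✗
(6) m * d = 14 * 7 = 98  ✓

No — constraints 2, 5 are not satisfied.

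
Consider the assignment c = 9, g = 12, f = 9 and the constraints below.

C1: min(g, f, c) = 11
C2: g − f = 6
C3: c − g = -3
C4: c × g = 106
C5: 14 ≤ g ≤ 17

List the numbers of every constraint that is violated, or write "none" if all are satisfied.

Constraints 1, 2, 4, and 5 do not hold.

C1: min(12, 9, 9) = 9, not 11  FAIL
C2: g − f = 12 − 9 = 3, not 6  FAIL
C3: c − g = 9 − 12 = -3  OK
C4: c × g = 9 × 12 = 108, not 106  FAIL
C5: g = 12 is outside [14, 17]  FAIL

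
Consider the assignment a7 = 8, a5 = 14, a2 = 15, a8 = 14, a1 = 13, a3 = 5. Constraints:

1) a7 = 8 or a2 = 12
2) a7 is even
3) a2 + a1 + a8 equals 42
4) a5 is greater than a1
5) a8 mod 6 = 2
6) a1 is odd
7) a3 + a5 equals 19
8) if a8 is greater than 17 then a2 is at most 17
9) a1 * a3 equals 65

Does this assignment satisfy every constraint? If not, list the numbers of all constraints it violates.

1) a7 = 8 = 8 (first disjunct)  ✔
2) a7 = 8 is even  ✔
3) a2 + a1 + a8 = 15 + 13 + 14 = 42  ✔
4) a5 = 14, a1 = 13; 14 > 13  ✔
5) 14 mod 6 = 2  ✔
6) a1 = 13 is odd  ✔
7) a3 + a5 = 5 + 14 = 19  ✔
8) a8 = 14, not > 17; antecedent false, conditional vacuously true  ✔
9) a1 * a3 = 13 * 5 = 65  ✔

All constraints are satisfied.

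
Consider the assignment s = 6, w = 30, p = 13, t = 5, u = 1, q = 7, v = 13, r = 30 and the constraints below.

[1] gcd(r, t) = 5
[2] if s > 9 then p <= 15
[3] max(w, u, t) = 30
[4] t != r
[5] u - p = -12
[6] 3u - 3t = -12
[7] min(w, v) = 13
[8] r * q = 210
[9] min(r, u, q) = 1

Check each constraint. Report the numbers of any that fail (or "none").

[1] gcd(30, 5) = 5 — holds.
[2] s = 6, not > 9; antecedent false, conditional vacuously true — holds.
[3] max(30, 1, 5) = 30 — holds.
[4] t = 5, r = 30; distinct — holds.
[5] u - p = 1 - 13 = -12 — holds.
[6] 3u - 3t = 3(1) - 3(5) = -12 — holds.
[7] min(30, 13) = 13 — holds.
[8] r * q = 30 * 7 = 210 — holds.
[9] min(30, 1, 7) = 1 — holds.

None — every constraint holds.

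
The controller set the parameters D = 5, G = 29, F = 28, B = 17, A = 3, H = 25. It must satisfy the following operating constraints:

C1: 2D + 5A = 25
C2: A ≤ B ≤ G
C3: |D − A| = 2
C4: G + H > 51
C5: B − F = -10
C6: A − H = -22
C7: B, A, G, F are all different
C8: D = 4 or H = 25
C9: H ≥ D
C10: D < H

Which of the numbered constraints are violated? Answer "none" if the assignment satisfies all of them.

Constraint 5 does not hold.

C1: 2D + 5A = 2(5) + 5(3) = 25  ✓
C2: values 3 ≤ 17 ≤ 29  ✓
C3: |5 − 3| = 2  ✓
C4: G + H = 29 + 25 = 54; 54 > 51  ✓
C5: B − F = 17 − 28 = -11, not -10  ✗
C6: A − H = 3 − 25 = -22  ✓
C7: values 17, 3, 29, 28 are pairwise distinct  ✓
C8: D = 5 ≠ 4, but H = 25 = 25 (second disjunct)  ✓
C9: H = 25, D = 5; 25 ≥ 5  ✓
C10: D = 5, H = 25; 5 < 25  ✓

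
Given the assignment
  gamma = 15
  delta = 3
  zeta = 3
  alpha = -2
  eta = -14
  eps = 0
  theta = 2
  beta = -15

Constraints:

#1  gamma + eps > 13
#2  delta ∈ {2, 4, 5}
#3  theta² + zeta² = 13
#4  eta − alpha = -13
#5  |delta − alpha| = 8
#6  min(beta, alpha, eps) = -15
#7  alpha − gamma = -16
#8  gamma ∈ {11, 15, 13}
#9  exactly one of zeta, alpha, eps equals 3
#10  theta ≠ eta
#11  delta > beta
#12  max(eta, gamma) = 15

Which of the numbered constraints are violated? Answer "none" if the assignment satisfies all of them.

#1 gamma + eps = 15 + 0 = 15; 15 > 13 — holds.
#2 delta = 3 is not in {2, 4, 5} — does not hold.
#3 theta² + zeta² = 2² + 3² = 4 + 9 = 13 — holds.
#4 eta − alpha = -14 − (-2) = -12, not -13 — does not hold.
#5 |3 − (-2)| = 5, not 8 — does not hold.
#6 min(-15, -2, 0) = -15 — holds.
#7 alpha − gamma = -2 − 15 = -17, not -16 — does not hold.
#8 gamma = 15 is in {11, 15, 13} — holds.
#9 zeta=3, alpha=-2, eps=0; 1 of them equals 3 — holds.
#10 theta = 2, eta = -14; distinct — holds.
#11 delta = 3, beta = -15; 3 > -15 — holds.
#12 max(-14, 15) = 15 — holds.

Constraints 2, 4, 5, 7 do not hold.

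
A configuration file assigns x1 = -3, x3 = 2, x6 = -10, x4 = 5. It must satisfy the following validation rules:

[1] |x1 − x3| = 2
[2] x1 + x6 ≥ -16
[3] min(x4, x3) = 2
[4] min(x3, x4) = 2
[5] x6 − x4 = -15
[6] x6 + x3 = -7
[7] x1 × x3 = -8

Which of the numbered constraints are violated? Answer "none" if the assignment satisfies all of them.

[1] |-3 − 2| = 5, not 2  no
[2] x1 + x6 = -3 + (-10) = -13; -13 ≥ -16  yes
[3] min(5, 2) = 2  yes
[4] min(2, 5) = 2  yes
[5] x6 − x4 = -10 − 5 = -15  yes
[6] x6 + x3 = -10 + 2 = -8, not -7  no
[7] x1 × x3 = -3 × 2 = -6, not -8  no

No — constraints 1, 6, and 7 are not satisfied.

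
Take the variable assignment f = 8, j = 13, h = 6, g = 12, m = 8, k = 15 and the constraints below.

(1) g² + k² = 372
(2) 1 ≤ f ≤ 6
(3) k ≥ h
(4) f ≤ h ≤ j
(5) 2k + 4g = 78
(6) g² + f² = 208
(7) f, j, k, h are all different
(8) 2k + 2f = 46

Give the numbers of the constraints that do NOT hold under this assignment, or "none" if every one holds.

Constraints 1, 2, and 4 are violated.

(1) g² + k² = 12² + 15² = 144 + 225 = 369, not 372 — violated.
(2) f = 8 is outside [1, 6] — violated.
(3) k = 15, h = 6; 15 ≥ 6 — satisfied.
(4) values 8, 6, 13; f = 8 is not ≤ h = 6 — violated.
(5) 2k + 4g = 2(15) + 4(12) = 78 — satisfied.
(6) g² + f² = 12² + 8² = 144 + 64 = 208 — satisfied.
(7) values 8, 13, 15, 6 are pairwise distinct — satisfied.
(8) 2k + 2f = 2(15) + 2(8) = 46 — satisfied.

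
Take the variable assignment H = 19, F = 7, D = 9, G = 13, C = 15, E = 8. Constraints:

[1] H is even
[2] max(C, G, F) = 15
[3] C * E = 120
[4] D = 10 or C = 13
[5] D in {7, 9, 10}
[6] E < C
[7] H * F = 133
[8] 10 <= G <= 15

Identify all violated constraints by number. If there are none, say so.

[1] H = 19 is odd — violated.
[2] max(15, 13, 7) = 15 — OK.
[3] C * E = 15 * 8 = 120 — OK.
[4] D = 9 ≠ 10 and C = 15 ≠ 13; both disjuncts false — violated.
[5] D = 9 is in {7, 9, 10} — OK.
[6] E = 8, C = 15; 8 < 15 — OK.
[7] H * F = 19 * 7 = 133 — OK.
[8] G = 13 lies in [10, 15] — OK.

Constraints 1 and 4 are violated.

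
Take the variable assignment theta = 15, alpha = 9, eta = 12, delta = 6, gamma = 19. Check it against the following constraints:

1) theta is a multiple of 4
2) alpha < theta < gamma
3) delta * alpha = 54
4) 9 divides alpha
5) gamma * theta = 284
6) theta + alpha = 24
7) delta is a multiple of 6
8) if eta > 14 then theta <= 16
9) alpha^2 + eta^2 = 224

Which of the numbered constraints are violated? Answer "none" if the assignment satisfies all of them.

Violated: 1, 5, 9.

1) 15 = 4*3 + 3, so 4 does not divide 15  ✗
2) values 9 < 15 < 19  ✓
3) delta * alpha = 6 * 9 = 54  ✓
4) 9 / 9 = 1, so 9 divides 9  ✓
5) gamma * theta = 19 * 15 = 285, not 284  ✗
6) theta + alpha = 15 + 9 = 24  ✓
7) 6 / 6 = 1, so 6 divides 6  ✓
8) eta = 12, not > 14; antecedent false, conditional vacuously true  ✓
9) alpha^2 + eta^2 = 9^2 + 12^2 = 81 + 144 = 225, not 224  ✗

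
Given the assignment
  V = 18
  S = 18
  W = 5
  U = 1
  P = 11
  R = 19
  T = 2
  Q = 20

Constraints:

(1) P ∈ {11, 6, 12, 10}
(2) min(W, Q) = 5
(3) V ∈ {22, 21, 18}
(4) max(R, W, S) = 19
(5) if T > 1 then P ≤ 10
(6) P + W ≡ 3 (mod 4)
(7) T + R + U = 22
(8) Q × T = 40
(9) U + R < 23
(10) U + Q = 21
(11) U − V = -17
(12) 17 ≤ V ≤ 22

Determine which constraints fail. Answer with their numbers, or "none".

(1) P = 11 is in {11, 6, 12, 10}  holds
(2) min(5, 20) = 5  holds
(3) V = 18 is in {22, 21, 18}  holds
(4) max(19, 5, 18) = 19  holds
(5) T = 2 > 1, so we need P ≤ 10; but P = 11 > 10  fails
(6) P + W = 16; 16 mod 4 = 0, not 3  fails
(7) T + R + U = 2 + 19 + 1 = 22  holds
(8) Q × T = 20 × 2 = 40  holds
(9) U + R = 1 + 19 = 20; 20 < 23  holds
(10) U + Q = 1 + 20 = 21  holds
(11) U − V = 1 − 18 = -17  holds
(12) V = 18 lies in [17, 22]  holds

The assignment fails constraints 5 and 6.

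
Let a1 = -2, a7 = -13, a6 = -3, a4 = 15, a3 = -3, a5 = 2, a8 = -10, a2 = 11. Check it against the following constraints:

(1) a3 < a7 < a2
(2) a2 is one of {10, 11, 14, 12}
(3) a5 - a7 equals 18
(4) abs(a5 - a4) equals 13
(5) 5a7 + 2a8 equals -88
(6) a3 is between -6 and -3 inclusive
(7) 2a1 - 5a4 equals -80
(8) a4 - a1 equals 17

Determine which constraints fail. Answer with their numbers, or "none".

(1) values -3, -13, 11; a3 = -3 is not < a7 = -13 — violated.
(2) a2 = 11 is in {10, 11, 14, 12} — OK.
(3) a5 - a7 = 2 - (-13) = 15, not 18 — violated.
(4) abs(2 - 15) = 13 — OK.
(5) 5a7 + 2a8 = 5(-13) + 2(-10) = -85, not -88 — violated.
(6) a3 = -3 lies in [-6, -3] — OK.
(7) 2a1 - 5a4 = 2(-2) - 5(15) = -79, not -80 — violated.
(8) a4 - a1 = 15 - (-2) = 17 — OK.

Constraints 1, 3, 5, and 7 are violated.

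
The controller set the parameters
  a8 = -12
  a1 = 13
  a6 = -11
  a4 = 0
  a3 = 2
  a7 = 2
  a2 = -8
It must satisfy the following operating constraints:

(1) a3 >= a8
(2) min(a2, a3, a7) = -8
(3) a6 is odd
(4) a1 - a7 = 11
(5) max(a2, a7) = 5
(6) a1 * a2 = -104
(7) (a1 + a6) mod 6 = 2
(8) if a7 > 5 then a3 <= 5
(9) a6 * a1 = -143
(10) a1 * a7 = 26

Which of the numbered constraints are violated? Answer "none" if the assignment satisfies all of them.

The assignment fails constraint 5.

(1) a3 = 2, a8 = -12; 2 ≥ -12 — holds.
(2) min(-8, 2, 2) = -8 — holds.
(3) a6 = -11 is odd — holds.
(4) a1 - a7 = 13 - 2 = 11 — holds.
(5) max(-8, 2) = 2, not 5 — fails.
(6) a1 * a2 = 13 * (-8) = -104 — holds.
(7) a1 + a6 = 2; 2 mod 6 = 2 — holds.
(8) a7 = 2, not > 5; antecedent false, conditional vacuously true — holds.
(9) a6 * a1 = -11 * 13 = -143 — holds.
(10) a1 * a7 = 13 * 2 = 26 — holds.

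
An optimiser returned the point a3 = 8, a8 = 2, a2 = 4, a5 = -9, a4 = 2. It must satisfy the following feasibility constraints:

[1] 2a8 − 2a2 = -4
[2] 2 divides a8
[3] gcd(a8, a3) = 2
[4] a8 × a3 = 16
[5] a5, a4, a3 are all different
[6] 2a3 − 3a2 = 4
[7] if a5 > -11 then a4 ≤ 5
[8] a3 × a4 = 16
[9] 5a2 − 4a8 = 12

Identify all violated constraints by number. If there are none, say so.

All constraints are satisfied.

[1] 2a8 − 2a2 = 2(2) − 2(4) = -4  holds
[2] 2 / 2 = 1, so 2 divides 2  holds
[3] gcd(2, 8) = 2  holds
[4] a8 × a3 = 2 × 8 = 16  holds
[5] values -9, 2, 8 are pairwise distinct  holds
[6] 2a3 − 3a2 = 2(8) − 3(4) = 4  holds
[7] a5 = -9 > -11, so we need a4 ≤ 5; a4 = 2 ≤ 5  holds
[8] a3 × a4 = 8 × 2 = 16  holds
[9] 5a2 − 4a8 = 5(4) − 4(2) = 12  holds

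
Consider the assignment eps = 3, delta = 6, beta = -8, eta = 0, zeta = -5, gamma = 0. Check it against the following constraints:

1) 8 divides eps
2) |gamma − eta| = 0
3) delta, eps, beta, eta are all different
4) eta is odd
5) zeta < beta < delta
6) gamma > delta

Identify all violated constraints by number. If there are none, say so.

1) 3 = 8×0 + 3, so 8 does not divide 3  fails
2) |0 − 0| = 0  holds
3) values 6, 3, -8, 0 are pairwise distinct  holds
4) eta = 0 is even  fails
5) values -5, -8, 6; zeta = -5 is not < beta = -8  fails
6) gamma = 0, delta = 6; 0 ≤ 6 (want >)  fails

Constraints 1, 4, 5, 6 are violated.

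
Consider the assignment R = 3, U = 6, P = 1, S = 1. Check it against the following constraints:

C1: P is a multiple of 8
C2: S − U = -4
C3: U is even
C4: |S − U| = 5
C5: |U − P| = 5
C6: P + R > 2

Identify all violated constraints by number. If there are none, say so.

The assignment fails constraints 1 and 2.

C1: 1 = 8×0 + 1, so 8 does not divide 1  ✗
C2: S − U = 1 − 6 = -5, not -4  ✗
C3: U = 6 is even  ✓
C4: |1 − 6| = 5  ✓
C5: |6 − 1| = 5  ✓
C6: P + R = 1 + 3 = 4; 4 > 2  ✓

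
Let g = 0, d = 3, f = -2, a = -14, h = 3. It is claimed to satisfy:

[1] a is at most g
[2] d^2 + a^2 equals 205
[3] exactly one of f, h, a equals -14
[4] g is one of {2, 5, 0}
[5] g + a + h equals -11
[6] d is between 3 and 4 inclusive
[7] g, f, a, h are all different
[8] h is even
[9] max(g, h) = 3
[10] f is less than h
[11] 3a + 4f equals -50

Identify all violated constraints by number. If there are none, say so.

[1] a = -14, g = 0; -14 ≤ 0 — holds.
[2] d^2 + a^2 = 3^2 + (-14)^2 = 9 + 196 = 205 — holds.
[3] f=-2, h=3, a=-14; 1 of them equals -14 — holds.
[4] g = 0 is in {2, 5, 0} — holds.
[5] g + a + h = 0 + (-14) + 3 = -11 — holds.
[6] d = 3 lies in [3, 4] — holds.
[7] values 0, -2, -14, 3 are pairwise distinct — holds.
[8] h = 3 is odd — fails.
[9] max(0, 3) = 3 — holds.
[10] f = -2, h = 3; -2 < 3 — holds.
[11] 3a + 4f = 3(-14) + 4(-2) = -50 — holds.

Violated: 8.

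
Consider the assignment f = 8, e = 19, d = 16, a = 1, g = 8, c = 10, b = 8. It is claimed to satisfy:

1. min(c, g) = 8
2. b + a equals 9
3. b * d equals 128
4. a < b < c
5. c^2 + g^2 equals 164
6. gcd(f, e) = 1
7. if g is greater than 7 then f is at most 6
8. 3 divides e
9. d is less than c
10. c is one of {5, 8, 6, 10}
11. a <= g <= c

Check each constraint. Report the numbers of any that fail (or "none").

Constraints 7, 8, and 9 do not hold.

1. min(10, 8) = 8  true
2. b + a = 8 + 1 = 9  true
3. b * d = 8 * 16 = 128  true
4. values 1 < 8 < 10  true
5. c^2 + g^2 = 10^2 + 8^2 = 100 + 64 = 164  true
6. gcd(8, 19) = 1  true
7. g = 8 > 7, so we need f ≤ 6; but f = 8 > 6  false
8. 19 = 3*6 + 1, so 3 does not divide 19  false
9. d = 16, c = 10; 16 ≥ 10 (want <)  false
10. c = 10 is in {5, 8, 6, 10}  true
11. values 1 <= 8 <= 10  true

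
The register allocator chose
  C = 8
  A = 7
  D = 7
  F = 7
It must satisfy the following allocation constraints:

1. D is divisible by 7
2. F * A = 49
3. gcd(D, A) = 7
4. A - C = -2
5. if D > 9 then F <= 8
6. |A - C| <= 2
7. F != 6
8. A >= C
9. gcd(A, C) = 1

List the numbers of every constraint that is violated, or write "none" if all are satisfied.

1. 7 / 7 = 1, so 7 divides 7 — holds.
2. F * A = 7 * 7 = 49 — holds.
3. gcd(7, 7) = 7 — holds.
4. A - C = 7 - 8 = -1, not -2 — fails.
5. D = 7, not > 9; antecedent false, conditional vacuously true — holds.
6. |7 - 8| = 1; 1 ≤ 2 — holds.
7. F = 7, and 7 ≠ 6 — holds.
8. A = 7, C = 8; 7 < 8 (want ≥) — fails.
9. gcd(7, 8) = 1 — holds.

Constraints 4 and 8 do not hold.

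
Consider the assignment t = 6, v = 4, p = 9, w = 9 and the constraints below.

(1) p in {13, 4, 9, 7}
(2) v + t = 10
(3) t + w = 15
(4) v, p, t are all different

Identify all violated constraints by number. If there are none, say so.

Yes — all constraints hold.

(1) p = 9 is in {13, 4, 9, 7}  ✓
(2) v + t = 4 + 6 = 10  ✓
(3) t + w = 6 + 9 = 15  ✓
(4) values 4, 9, 6 are pairwise distinct  ✓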